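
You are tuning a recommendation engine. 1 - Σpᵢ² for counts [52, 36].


Probabilities: [52/88, 36/88] ≈ [0.5909, 0.4091]
Σpᵢ² = (2704 + 1296)/88² = 4000/7744
Gini = 1 - Σpᵢ² = 1 - 4000/7744 = 0.4835

0.4835


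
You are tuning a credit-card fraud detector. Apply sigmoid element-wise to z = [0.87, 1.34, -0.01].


σ(0.87) = 1/(1+e^-0.87) = 0.7047
σ(1.34) = 1/(1+e^-1.34) = 0.7925
σ(-0.01) = 1/(1+e^0.01) = 0.4975
result = [0.7047, 0.7925, 0.4975]

[0.7047, 0.7925, 0.4975]


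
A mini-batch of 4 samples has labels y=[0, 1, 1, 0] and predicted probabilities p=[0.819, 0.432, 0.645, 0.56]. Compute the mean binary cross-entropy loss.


L[0] = -ln(1-0.819) = -ln(0.181) = 1.7093
L[1] = -ln(0.432) = 0.8393
L[2] = -ln(0.645) = 0.4385
L[3] = -ln(1-0.56) = -ln(0.44) = 0.821
mean = (1.7093 + 0.8393 + 0.4385 + 0.821)/4 = 0.952

0.952


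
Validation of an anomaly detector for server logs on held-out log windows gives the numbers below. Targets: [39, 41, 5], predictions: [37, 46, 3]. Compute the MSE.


Squared errors: (39-37)²=4, (41-46)²=25, (5-3)²=4
Sum = 33
MSE = 33/3 = 11

11


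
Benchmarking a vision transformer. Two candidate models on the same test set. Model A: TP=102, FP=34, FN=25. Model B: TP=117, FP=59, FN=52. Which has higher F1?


Model A: P=102/136=0.75, R=102/127=0.8031, F1=2PR/(P+R)=2TP/(2TP+FP+FN)=204/263=0.7757
Model B: P=117/176=0.6648, R=117/169=0.6923, F1=2PR/(P+R)=2TP/(2TP+FP+FN)=234/345=0.6783
0.7757 > 0.6783 → Model A

Model A


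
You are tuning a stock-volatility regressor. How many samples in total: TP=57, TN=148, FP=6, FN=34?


Total = TP + TN + FP + FN
= 57 + 148 + 6 + 34
= 245
(Predicted positive: 63, predicted negative: 182)

245


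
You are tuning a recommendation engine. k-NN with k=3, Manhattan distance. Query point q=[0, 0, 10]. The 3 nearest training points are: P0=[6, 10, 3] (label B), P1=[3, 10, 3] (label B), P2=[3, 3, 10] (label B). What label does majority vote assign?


d(q,P0) = 23  (label B)
d(q,P1) = 20  (label B)
d(q,P2) = 6  (label B)
Votes: A=0, B=3
Majority → B

B


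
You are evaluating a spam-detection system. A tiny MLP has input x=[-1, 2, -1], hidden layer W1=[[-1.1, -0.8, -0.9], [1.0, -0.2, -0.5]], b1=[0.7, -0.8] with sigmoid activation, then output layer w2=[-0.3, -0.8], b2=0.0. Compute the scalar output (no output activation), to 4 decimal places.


z1[0] = (-1.1)·(-1) + (-0.8)·(2) + (-0.9)·(-1) + 0.7 = 1.1
z1[1] = (1.0)·(-1) + (-0.2)·(2) + (-0.5)·(-1) - 0.8 = -1.7
h = sigmoid(z1) = [0.7503, 0.1545]
output = (-0.3)·(0.7503) + (-0.8)·(0.1545) + 0.0 = -0.3487

-0.3487


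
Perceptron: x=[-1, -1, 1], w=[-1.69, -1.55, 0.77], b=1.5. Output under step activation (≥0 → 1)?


z = (-1)·(-1.69) + (-1)·(-1.55) + (1)·(0.77) + 1.5
  = 5.51
step(z) = 1 (z≥0)

1


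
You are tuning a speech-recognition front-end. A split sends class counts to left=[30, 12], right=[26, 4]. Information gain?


Parent = [56, 16], H_parent = 0.7642
H_left = 0.8631 (n=42), H_right = 0.5665 (n=30)
H_children = (42/72)·0.8631 + (30/72)·0.5665 = 0.7395
IG = 0.7642 - 0.7395 = 0.0247

0.0247


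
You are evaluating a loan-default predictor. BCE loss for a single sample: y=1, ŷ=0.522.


BCE = -[y·ln(p) + (1-y)·ln(1-p)]
= -1·ln(0.522) - 0
= -ln(0.522) = 0.6501

0.6501


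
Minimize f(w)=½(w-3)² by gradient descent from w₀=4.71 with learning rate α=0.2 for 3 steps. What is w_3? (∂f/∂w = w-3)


step 1: grad = 4.71-3 = 1.71; w = 4.71 - 0.2·(1.71) = 4.368
step 2: grad = 4.368-3 = 1.368; w = 4.368 - 0.2·(1.368) = 4.0944
step 3: grad = 4.0944-3 = 1.0944; w = 4.0944 - 0.2·(1.0944) = 3.87552

3.87552


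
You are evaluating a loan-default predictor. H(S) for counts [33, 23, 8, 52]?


Probabilities: [33/116, 23/116, 8/116, 52/116] ≈ [0.2845, 0.1983, 0.069, 0.4483]
H = -((33/116)·log₂(33/116) + (23/116)·log₂(23/116) + (8/116)·log₂(8/116) + (52/116)·log₂(52/116))
  = 1.7638 bits

1.7638 bits


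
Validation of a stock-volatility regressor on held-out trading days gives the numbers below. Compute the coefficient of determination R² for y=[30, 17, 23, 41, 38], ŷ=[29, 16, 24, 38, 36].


ȳ = 29.8
SS_res = Σ(y-ŷ)² = 16
SS_tot = Σ(y-ȳ)² = 402.8
R² = 1 - SS_res/SS_tot = 1 - 0.0397 = 0.9603

0.9603


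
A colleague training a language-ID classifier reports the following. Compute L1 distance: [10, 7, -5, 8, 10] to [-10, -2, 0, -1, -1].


d = |10+ 10| + |7+ 2| + |-5-0| + |8+ 1| + |10+ 1|
  = 20 + 9 + 5 + 9 + 11
  = 54

54


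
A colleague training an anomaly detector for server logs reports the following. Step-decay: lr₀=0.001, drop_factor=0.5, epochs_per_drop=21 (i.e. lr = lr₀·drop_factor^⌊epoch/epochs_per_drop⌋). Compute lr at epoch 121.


n_drops = ⌊121/21⌋ = 5
lr = 0.001·0.5^5 = 0.001·0.03125 = 0.00003125

0.00003125


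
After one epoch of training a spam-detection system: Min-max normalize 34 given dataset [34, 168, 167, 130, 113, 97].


min=34, max=168
(34-34)/(168-34) = 0/134 = 0.0

0.0


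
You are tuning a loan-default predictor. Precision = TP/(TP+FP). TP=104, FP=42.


Precision = TP/(TP+FP)
= 104/(104+42)
= 104/146 = 71.23%

71.23%


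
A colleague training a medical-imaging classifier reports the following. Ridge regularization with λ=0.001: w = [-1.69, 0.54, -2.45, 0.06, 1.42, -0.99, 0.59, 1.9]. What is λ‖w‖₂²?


‖w‖₂² = (-1.69)² + (0.54)² + (-2.45)² + (0.06)² + (1.42)² + (-0.99)² + (0.59)² + (1.9)²
     = 2.8561 + 0.2916 + 6.0025 + 0.0036 + 2.0164 + 0.9801 + 0.3481 + 3.61
     = 16.1084
λ·‖w‖₂² = 0.001·16.1084 = 0.016108

0.016108


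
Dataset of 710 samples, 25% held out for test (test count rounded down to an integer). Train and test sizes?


Test = ⌊710·25/100⌋ = 177
Train = 710 - 177 = 533

Train: 533, Test: 177


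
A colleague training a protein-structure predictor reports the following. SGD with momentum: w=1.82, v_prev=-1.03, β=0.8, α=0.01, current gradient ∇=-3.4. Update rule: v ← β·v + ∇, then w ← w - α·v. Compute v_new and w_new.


v_new = 0.8·-1.03 - 3.4 = -0.824 - 3.4 = -4.224
w_new = 1.82 - 0.01·-4.224 = 1.82 + 0.04224 = 1.86224

v_new=-4.224, w_new=1.86224


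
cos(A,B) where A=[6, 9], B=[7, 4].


A·B = 6·7 + 9·4 = 78
‖A‖ = √117 = 10.8167, ‖B‖ = √65 = 8.0623
cos = 78/(√117·√65) = 78/√7605 = 0.8944

0.8944


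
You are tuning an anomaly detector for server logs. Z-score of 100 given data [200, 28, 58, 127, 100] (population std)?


μ = 102.6, σ = 59.4024
z = (100 - 102.6)/59.4024 = -0.0438

-0.0438


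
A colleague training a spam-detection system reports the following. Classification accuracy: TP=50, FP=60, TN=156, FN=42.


Accuracy = (TP+TN)/(TP+TN+FP+FN)
= (50+156)/(308)
= 206/308 = 66.88%

66.88%


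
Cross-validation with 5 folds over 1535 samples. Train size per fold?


Fold size = 1535/5 = 307
Training per fold = 1535 - 307 = 1228

1228


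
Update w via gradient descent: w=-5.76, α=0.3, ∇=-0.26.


w_new = w - α·∇
= -5.76 - 0.3·-0.26
= -5.76 + 0.078
= -5.682

-5.682


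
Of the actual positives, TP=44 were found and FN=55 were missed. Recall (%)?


Recall = TP/(TP+FN)
= 44/(44+55)
= 44/99 = 44.44%

44.44%


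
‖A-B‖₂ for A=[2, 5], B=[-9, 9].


d = √((2+ 9)² + (5-9)²)
  = √(121 + 16)
  = √137 = 11.7047

11.7047


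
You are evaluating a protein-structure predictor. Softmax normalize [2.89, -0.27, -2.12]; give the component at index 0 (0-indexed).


Exponentials: e^2.89=17.9933, e^-0.27=0.7634, e^-2.12=0.12
Sum = 18.8767
Softmax = [0.9532, 0.0404, 0.0064]
p[0] = 17.9933/18.8767 = 0.9532

0.9532


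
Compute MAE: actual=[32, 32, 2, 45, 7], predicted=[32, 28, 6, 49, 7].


Absolute errors: |32-32|=0, |32-28|=4, |2-6|=4, |45-49|=4, |7-7|=0
Sum = 12
MAE = 12/5 = 12/5

12/5


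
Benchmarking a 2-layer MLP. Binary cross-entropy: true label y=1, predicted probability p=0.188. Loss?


BCE = -[y·ln(p) + (1-y)·ln(1-p)]
= -1·ln(0.188) - 0
= -ln(0.188) = 1.6713

1.6713


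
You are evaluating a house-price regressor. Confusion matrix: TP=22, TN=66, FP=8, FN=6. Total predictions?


Total = TP + TN + FP + FN
= 22 + 66 + 8 + 6
= 102
(Predicted positive: 30, predicted negative: 72)

102


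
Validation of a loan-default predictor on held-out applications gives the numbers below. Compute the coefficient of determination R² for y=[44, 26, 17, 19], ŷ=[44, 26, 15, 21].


ȳ = 26.5
SS_res = Σ(y-ŷ)² = 8
SS_tot = Σ(y-ȳ)² = 453
R² = 1 - SS_res/SS_tot = 1 - 0.0177 = 0.9823

0.9823


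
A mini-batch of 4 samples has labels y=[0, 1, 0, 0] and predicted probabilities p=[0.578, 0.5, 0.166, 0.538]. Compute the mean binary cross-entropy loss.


L[0] = -ln(1-0.578) = -ln(0.422) = 0.8627
L[1] = -ln(0.5) = 0.6931
L[2] = -ln(1-0.166) = -ln(0.834) = 0.1815
L[3] = -ln(1-0.538) = -ln(0.462) = 0.7722
mean = (0.8627 + 0.6931 + 0.1815 + 0.7722)/4 = 0.6274

0.6274


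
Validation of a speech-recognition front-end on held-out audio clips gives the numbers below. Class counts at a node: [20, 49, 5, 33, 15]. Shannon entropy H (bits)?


Probabilities: [20/122, 49/122, 5/122, 33/122, 15/122] ≈ [0.1639, 0.4016, 0.041, 0.2705, 0.123]
H = -((20/122)·log₂(20/122) + (49/122)·log₂(49/122) + (5/122)·log₂(5/122) + (33/122)·log₂(33/122) + (15/122)·log₂(15/122))
  = 2.0272 bits

2.0272 bits


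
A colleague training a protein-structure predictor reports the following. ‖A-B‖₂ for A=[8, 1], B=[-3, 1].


d = √((8+ 3)² + (1-1)²)
  = √(121 + 0)
  = √121 = 11.0

11.0


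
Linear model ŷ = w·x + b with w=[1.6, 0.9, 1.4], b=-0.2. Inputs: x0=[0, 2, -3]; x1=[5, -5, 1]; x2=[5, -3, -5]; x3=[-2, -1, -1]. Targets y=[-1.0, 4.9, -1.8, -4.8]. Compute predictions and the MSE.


ŷ0 = (1.6)·(0) + (0.9)·(2) + (1.4)·(-3) - 0.2 = -2.6
ŷ1 = (1.6)·(5) + (0.9)·(-5) + (1.4)·(1) - 0.2 = 4.7
ŷ2 = (1.6)·(5) + (0.9)·(-3) + (1.4)·(-5) - 0.2 = -1.9
ŷ3 = (1.6)·(-2) + (0.9)·(-1) + (1.4)·(-1) - 0.2 = -5.7
errors² = [2.56, 0.04, 0.01, 0.81]
MSE = 3.4200/4 = 0.855

0.855


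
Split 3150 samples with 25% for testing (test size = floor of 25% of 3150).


Test = ⌊3150·25/100⌋ = 787
Train = 3150 - 787 = 2363

Train: 2363, Test: 787


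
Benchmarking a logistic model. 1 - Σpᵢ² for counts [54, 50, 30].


Probabilities: [54/134, 50/134, 30/134] ≈ [0.403, 0.3731, 0.2239]
Σpᵢ² = (2916 + 2500 + 900)/134² = 6316/17956
Gini = 1 - Σpᵢ² = 1 - 6316/17956 = 0.6483

0.6483


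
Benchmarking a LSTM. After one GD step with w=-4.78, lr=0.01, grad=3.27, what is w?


w_new = w - α·∇
= -4.78 - 0.01·3.27
= -4.78 - 0.0327
= -4.8127

-4.8127


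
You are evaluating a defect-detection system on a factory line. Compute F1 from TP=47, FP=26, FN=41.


Precision = 47/73 = 0.6438
Recall = 47/88 = 0.5341
F1 = 2·P·R/(P+R) = 2·TP/(2·TP+FP+FN) = 94/(94+26+41) = 94/161 = 0.5839

0.5839


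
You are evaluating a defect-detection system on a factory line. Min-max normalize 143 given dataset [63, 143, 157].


min=63, max=157
(143-63)/(157-63) = 80/94 = 0.8511

0.8511


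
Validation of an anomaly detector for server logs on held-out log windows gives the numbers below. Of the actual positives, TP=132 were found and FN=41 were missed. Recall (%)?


Recall = TP/(TP+FN)
= 132/(132+41)
= 132/173 = 76.3%

76.3%


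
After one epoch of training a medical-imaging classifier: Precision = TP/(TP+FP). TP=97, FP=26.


Precision = TP/(TP+FP)
= 97/(97+26)
= 97/123 = 78.86%

78.86%


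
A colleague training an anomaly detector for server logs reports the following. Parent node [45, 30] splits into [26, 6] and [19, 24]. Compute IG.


Parent = [45, 30], H_parent = 0.971
H_left = 0.6962 (n=32), H_right = 0.9902 (n=43)
H_children = (32/75)·0.6962 + (43/75)·0.9902 = 0.8648
IG = 0.971 - 0.8648 = 0.1062

0.1062


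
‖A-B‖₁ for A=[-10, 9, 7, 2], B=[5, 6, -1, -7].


d = |-10-5| + |9-6| + |7+ 1| + |2+ 7|
  = 15 + 3 + 8 + 9
  = 35

35


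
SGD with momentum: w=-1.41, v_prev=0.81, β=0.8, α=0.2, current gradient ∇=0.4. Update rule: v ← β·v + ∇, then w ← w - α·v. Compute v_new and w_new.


v_new = 0.8·0.81 + 0.4 = 0.648 + 0.4 = 1.048
w_new = -1.41 - 0.2·1.048 = -1.41 - 0.2096 = -1.6196

v_new=1.048, w_new=-1.6196


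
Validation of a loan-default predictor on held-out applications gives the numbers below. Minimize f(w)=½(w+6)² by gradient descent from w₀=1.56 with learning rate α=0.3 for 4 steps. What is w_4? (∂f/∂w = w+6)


step 1: grad = 1.56+6 = 7.56; w = 1.56 - 0.3·(7.56) = -0.708
step 2: grad = -0.708+6 = 5.292; w = -0.708 - 0.3·(5.292) = -2.2956
step 3: grad = -2.2956+6 = 3.7044; w = -2.2956 - 0.3·(3.7044) = -3.40692
step 4: grad = -3.40692+6 = 2.59308; w = -3.40692 - 0.3·(2.59308) = -4.184844

-4.184844


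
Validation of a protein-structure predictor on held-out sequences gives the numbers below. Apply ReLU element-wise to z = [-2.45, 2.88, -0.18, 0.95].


ReLU(-2.45) = max(0, -2.45) = 0.0
ReLU(2.88) = max(0, 2.88) = 2.88
ReLU(-0.18) = max(0, -0.18) = 0.0
ReLU(0.95) = max(0, 0.95) = 0.95
result = [0.0, 2.88, 0.0, 0.95]

[0.0, 2.88, 0.0, 0.95]


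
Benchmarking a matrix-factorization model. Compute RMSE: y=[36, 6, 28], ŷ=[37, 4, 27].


MSE = 6/3 = 2
RMSE = √(6/3) = 1.4142

1.4142


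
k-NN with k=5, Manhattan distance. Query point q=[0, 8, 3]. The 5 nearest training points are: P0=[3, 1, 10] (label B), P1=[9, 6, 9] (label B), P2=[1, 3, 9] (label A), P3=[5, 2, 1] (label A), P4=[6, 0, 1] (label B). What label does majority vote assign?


d(q,P0) = 17  (label B)
d(q,P1) = 17  (label B)
d(q,P2) = 12  (label A)
d(q,P3) = 13  (label A)
d(q,P4) = 16  (label B)
Votes: A=2, B=3
Majority → B

B


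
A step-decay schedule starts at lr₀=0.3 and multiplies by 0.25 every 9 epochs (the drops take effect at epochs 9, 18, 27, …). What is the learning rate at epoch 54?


n_drops = ⌊54/9⌋ = 6
lr = 0.3·0.25^6 = 0.3·0.000244140625 = 0.0000732421875

0.0000732421875


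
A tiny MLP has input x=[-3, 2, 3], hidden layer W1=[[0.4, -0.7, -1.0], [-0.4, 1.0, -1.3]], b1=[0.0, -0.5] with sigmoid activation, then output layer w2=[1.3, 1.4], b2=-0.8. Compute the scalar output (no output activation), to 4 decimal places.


z1[0] = (0.4)·(-3) + (-0.7)·(2) + (-1.0)·(3) + 0.0 = -5.6
z1[1] = (-0.4)·(-3) + (1.0)·(2) + (-1.3)·(3) - 0.5 = -1.2
h = sigmoid(z1) = [0.0037, 0.2315]
output = (1.3)·(0.0037) + (1.4)·(0.2315) - 0.8 = -0.4711

-0.4711


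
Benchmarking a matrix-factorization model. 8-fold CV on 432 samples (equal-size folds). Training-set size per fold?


Fold size = 432/8 = 54
Training per fold = 432 - 54 = 378

378


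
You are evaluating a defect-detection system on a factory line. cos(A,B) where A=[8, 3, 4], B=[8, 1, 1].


A·B = 8·8 + 3·1 + 4·1 = 71
‖A‖ = √89 = 9.434, ‖B‖ = √66 = 8.124
cos = 71/(√89·√66) = 71/√5874 = 0.9264

0.9264


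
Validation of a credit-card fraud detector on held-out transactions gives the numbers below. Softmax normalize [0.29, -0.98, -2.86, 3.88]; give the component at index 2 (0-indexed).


Exponentials: e^0.29=1.3364, e^-0.98=0.3753, e^-2.86=0.0573, e^3.88=48.4242
Sum = 50.1932
Softmax = [0.0266, 0.0075, 0.0011, 0.9648]
p[2] = 0.0573/50.1932 = 0.0011

0.0011


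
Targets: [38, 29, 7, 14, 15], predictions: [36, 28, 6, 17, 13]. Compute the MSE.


Squared errors: (38-36)²=4, (29-28)²=1, (7-6)²=1, (14-17)²=9, (15-13)²=4
Sum = 19
MSE = 19/5 = 19/5

19/5


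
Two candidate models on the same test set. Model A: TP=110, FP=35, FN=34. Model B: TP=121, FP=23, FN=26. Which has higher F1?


Model A: P=110/145=0.7586, R=110/144=0.7639, F1=2PR/(P+R)=2TP/(2TP+FP+FN)=220/289=0.7612
Model B: P=121/144=0.8403, R=121/147=0.8231, F1=2PR/(P+R)=2TP/(2TP+FP+FN)=242/291=0.8316
0.7612 < 0.8316 → Model B

Model B


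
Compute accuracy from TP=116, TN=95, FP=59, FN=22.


Accuracy = (TP+TN)/(TP+TN+FP+FN)
= (116+95)/(292)
= 211/292 = 72.26%

72.26%


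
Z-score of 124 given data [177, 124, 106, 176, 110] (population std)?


μ = 138.6, σ = 31.5189
z = (124 - 138.6)/31.5189 = -0.4632

-0.4632


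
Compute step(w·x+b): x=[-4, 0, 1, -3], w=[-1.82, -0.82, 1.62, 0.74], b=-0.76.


z = (-4)·(-1.82) + (0)·(-0.82) + (1)·(1.62) + (-3)·(0.74) - 0.76
  = 5.92
step(z) = 1 (z≥0)

1


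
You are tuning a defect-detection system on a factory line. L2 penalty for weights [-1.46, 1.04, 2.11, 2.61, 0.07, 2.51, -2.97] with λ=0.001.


‖w‖₂² = (-1.46)² + (1.04)² + (2.11)² + (2.61)² + (0.07)² + (2.51)² + (-2.97)²
     = 2.1316 + 1.0816 + 4.4521 + 6.8121 + 0.0049 + 6.3001 + 8.8209
     = 29.6033
λ·‖w‖₂² = 0.001·29.6033 = 0.029603

0.029603


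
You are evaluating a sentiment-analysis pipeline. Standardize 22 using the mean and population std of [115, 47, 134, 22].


μ = 79.5, σ = 46.3492
z = (22 - 79.5)/46.3492 = -1.2406

-1.2406


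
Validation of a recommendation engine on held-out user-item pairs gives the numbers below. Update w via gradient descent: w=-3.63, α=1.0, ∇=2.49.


w_new = w - α·∇
= -3.63 - 1.0·2.49
= -3.63 - 2.49
= -6.12

-6.12


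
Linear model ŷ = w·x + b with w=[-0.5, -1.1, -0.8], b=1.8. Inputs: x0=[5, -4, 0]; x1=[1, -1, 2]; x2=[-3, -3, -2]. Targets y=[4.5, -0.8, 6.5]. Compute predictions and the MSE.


ŷ0 = (-0.5)·(5) + (-1.1)·(-4) + (-0.8)·(0) + 1.8 = 3.7
ŷ1 = (-0.5)·(1) + (-1.1)·(-1) + (-0.8)·(2) + 1.8 = 0.8
ŷ2 = (-0.5)·(-3) + (-1.1)·(-3) + (-0.8)·(-2) + 1.8 = 8.2
errors² = [0.64, 2.56, 2.89]
MSE = 6.0900/3 = 2.03

2.03


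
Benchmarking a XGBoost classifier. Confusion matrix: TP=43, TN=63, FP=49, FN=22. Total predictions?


Total = TP + TN + FP + FN
= 43 + 63 + 49 + 22
= 177
(Predicted positive: 92, predicted negative: 85)

177


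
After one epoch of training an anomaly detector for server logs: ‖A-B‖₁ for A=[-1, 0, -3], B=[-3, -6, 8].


d = |-1+ 3| + |0+ 6| + |-3-8|
  = 2 + 6 + 11
  = 19

19


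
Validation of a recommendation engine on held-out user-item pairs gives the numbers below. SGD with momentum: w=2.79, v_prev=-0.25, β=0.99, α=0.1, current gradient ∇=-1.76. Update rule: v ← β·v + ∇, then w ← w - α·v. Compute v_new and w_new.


v_new = 0.99·-0.25 - 1.76 = -0.2475 - 1.76 = -2.0075
w_new = 2.79 - 0.1·-2.0075 = 2.79 + 0.20075 = 2.99075

v_new=-2.0075, w_new=2.99075


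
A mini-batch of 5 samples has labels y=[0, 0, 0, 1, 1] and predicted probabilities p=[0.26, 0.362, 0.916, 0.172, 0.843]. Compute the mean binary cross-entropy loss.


L[0] = -ln(1-0.26) = -ln(0.74) = 0.3011
L[1] = -ln(1-0.362) = -ln(0.638) = 0.4494
L[2] = -ln(1-0.916) = -ln(0.084) = 2.4769
L[3] = -ln(0.172) = 1.7603
L[4] = -ln(0.843) = 0.1708
mean = (0.3011 + 0.4494 + 2.4769 + 1.7603 + 0.1708)/5 = 1.0317

1.0317


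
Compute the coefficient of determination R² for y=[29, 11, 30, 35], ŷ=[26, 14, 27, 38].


ȳ = 26.25
SS_res = Σ(y-ŷ)² = 36
SS_tot = Σ(y-ȳ)² = 330.75
R² = 1 - SS_res/SS_tot = 1 - 0.1088 = 0.8912

0.8912


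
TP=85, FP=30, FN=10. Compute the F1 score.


Precision = 85/115 = 0.7391
Recall = 85/95 = 0.8947
F1 = 2·P·R/(P+R) = 2·TP/(2·TP+FP+FN) = 170/(170+30+10) = 170/210 = 0.8095

0.8095


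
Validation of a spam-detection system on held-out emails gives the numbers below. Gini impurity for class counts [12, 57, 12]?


Probabilities: [12/81, 57/81, 12/81] ≈ [0.1481, 0.7037, 0.1481]
Σpᵢ² = (144 + 3249 + 144)/81² = 3537/6561
Gini = 1 - Σpᵢ² = 1 - 3537/6561 = 0.4609

0.4609


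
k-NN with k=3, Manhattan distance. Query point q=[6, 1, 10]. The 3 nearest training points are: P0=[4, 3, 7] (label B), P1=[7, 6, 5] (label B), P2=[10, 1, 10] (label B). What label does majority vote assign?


d(q,P0) = 7  (label B)
d(q,P1) = 11  (label B)
d(q,P2) = 4  (label B)
Votes: A=0, B=3
Majority → B

B


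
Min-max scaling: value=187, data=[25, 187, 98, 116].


min=25, max=187
(187-25)/(187-25) = 162/162 = 1.0

1.0


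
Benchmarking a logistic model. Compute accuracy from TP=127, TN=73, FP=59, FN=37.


Accuracy = (TP+TN)/(TP+TN+FP+FN)
= (127+73)/(296)
= 200/296 = 67.57%

67.57%


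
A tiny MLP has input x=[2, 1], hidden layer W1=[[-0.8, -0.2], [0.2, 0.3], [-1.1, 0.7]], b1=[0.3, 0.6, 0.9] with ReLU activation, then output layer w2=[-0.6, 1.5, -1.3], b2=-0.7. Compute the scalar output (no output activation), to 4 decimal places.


z1[0] = (-0.8)·(2) + (-0.2)·(1) + 0.3 = -1.5
z1[1] = (0.2)·(2) + (0.3)·(1) + 0.6 = 1.3
z1[2] = (-1.1)·(2) + (0.7)·(1) + 0.9 = -0.6
h = ReLU(z1) = [0.0, 1.3, 0.0]
output = (-0.6)·(0.0) + (1.5)·(1.3) + (-1.3)·(0.0) - 0.7 = 1.25

1.25


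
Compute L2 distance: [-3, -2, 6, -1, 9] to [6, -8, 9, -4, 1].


d = √((-3-6)² + (-2+ 8)² + (6-9)² + (-1+ 4)² + (9-1)²)
  = √(81 + 36 + 9 + 9 + 64)
  = √199 = 14.1067

14.1067


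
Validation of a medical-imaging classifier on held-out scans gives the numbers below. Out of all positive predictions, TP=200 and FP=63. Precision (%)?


Precision = TP/(TP+FP)
= 200/(200+63)
= 200/263 = 76.05%

76.05%


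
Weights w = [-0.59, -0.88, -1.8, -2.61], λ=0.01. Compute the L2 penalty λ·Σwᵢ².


‖w‖₂² = (-0.59)² + (-0.88)² + (-1.8)² + (-2.61)²
     = 0.3481 + 0.7744 + 3.24 + 6.8121
     = 11.1746
λ·‖w‖₂² = 0.01·11.1746 = 0.111746

0.111746


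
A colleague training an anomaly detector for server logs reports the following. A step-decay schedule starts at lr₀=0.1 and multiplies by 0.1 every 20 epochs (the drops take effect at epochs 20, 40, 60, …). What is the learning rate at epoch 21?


n_drops = ⌊21/20⌋ = 1
lr = 0.1·0.1^1 = 0.1·0.1 = 0.01

0.01


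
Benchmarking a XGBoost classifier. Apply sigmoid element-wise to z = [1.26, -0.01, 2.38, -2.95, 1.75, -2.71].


σ(1.26) = 1/(1+e^-1.26) = 0.779
σ(-0.01) = 1/(1+e^0.01) = 0.4975
σ(2.38) = 1/(1+e^-2.38) = 0.9153
σ(-2.95) = 1/(1+e^2.95) = 0.0497
σ(1.75) = 1/(1+e^-1.75) = 0.852
σ(-2.71) = 1/(1+e^2.71) = 0.0624
result = [0.779, 0.4975, 0.9153, 0.0497, 0.852, 0.0624]

[0.779, 0.4975, 0.9153, 0.0497, 0.852, 0.0624]


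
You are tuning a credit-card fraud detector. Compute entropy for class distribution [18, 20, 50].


Probabilities: [18/88, 20/88, 50/88] ≈ [0.2045, 0.2273, 0.5682]
H = -((18/88)·log₂(18/88) + (20/88)·log₂(20/88) + (50/88)·log₂(50/88))
  = 1.4175 bits

1.4175 bits


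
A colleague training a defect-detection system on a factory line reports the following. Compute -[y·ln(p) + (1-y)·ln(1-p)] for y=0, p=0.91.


BCE = -[y·ln(p) + (1-y)·ln(1-p)]
= -0 - 1·ln(1-0.91)
= -ln(0.09) = 2.4079

2.4079


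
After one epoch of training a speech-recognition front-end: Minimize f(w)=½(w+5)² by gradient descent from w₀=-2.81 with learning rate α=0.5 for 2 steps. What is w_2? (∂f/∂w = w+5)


step 1: grad = -2.81+5 = 2.19; w = -2.81 - 0.5·(2.19) = -3.905
step 2: grad = -3.905+5 = 1.095; w = -3.905 - 0.5·(1.095) = -4.4525

-4.4525


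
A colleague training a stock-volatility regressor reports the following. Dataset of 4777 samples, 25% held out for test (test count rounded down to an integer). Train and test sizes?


Test = ⌊4777·25/100⌋ = 1194
Train = 4777 - 1194 = 3583

Train: 3583, Test: 1194


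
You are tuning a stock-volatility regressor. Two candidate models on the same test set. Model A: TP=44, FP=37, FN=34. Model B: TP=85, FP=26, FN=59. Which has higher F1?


Model A: P=44/81=0.5432, R=44/78=0.5641, F1=2PR/(P+R)=2TP/(2TP+FP+FN)=88/159=0.5535
Model B: P=85/111=0.7658, R=85/144=0.5903, F1=2PR/(P+R)=2TP/(2TP+FP+FN)=170/255=0.6667
0.5535 < 0.6667 → Model B

Model B


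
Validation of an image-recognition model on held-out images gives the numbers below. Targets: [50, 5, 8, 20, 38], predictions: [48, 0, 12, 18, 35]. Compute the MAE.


Absolute errors: |50-48|=2, |5-0|=5, |8-12|=4, |20-18|=2, |38-35|=3
Sum = 16
MAE = 16/5 = 16/5

16/5


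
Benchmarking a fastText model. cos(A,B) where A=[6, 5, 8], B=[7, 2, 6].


A·B = 6·7 + 5·2 + 8·6 = 100
‖A‖ = √125 = 11.1803, ‖B‖ = √89 = 9.434
cos = 100/(√125·√89) = 100/√11125 = 0.9481

0.9481


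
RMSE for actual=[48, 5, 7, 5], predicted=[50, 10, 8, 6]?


MSE = 31/4 = 7.75
RMSE = √(31/4) = 2.7839

2.7839


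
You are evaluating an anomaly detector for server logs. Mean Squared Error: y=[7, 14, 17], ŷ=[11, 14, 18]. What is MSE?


Squared errors: (7-11)²=16, (14-14)²=0, (17-18)²=1
Sum = 17
MSE = 17/3 = 17/3

17/3


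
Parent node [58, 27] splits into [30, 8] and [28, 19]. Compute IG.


Parent = [58, 27], H_parent = 0.9018
H_left = 0.7425 (n=38), H_right = 0.9734 (n=47)
H_children = (38/85)·0.7425 + (47/85)·0.9734 = 0.8702
IG = 0.9018 - 0.8702 = 0.0316

0.0316


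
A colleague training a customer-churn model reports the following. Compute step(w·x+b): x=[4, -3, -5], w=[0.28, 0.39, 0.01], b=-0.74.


z = (4)·(0.28) + (-3)·(0.39) + (-5)·(0.01) - 0.74
  = -0.84
step(z) = 0 (z<0)

0


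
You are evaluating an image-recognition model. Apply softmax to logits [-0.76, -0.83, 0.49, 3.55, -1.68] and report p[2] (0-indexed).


Exponentials: e^-0.76=0.4677, e^-0.83=0.436, e^0.49=1.6323, e^3.55=34.8133, e^-1.68=0.1864
Sum = 37.5357
Softmax = [0.0125, 0.0116, 0.0435, 0.9275, 0.005]
p[2] = 1.6323/37.5357 = 0.0435

0.0435


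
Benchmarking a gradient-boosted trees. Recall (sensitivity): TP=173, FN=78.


Recall = TP/(TP+FN)
= 173/(173+78)
= 173/251 = 68.92%

68.92%


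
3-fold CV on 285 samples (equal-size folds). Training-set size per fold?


Fold size = 285/3 = 95
Training per fold = 285 - 95 = 190

190


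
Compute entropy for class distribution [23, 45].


Probabilities: [23/68, 45/68] ≈ [0.3382, 0.6618]
H = -((23/68)·log₂(23/68) + (45/68)·log₂(45/68))
  = 0.9231 bits

0.9231 bits


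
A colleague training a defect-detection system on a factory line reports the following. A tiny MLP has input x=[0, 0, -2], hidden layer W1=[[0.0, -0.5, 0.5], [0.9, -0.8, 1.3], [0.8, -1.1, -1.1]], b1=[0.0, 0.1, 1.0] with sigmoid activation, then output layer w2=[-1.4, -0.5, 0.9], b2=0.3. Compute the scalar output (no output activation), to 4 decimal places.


z1[0] = (0.0)·(0) + (-0.5)·(0) + (0.5)·(-2) + 0.0 = -1.0
z1[1] = (0.9)·(0) + (-0.8)·(0) + (1.3)·(-2) + 0.1 = -2.5
z1[2] = (0.8)·(0) + (-1.1)·(0) + (-1.1)·(-2) + 1.0 = 3.2
h = sigmoid(z1) = [0.2689, 0.0759, 0.9608]
output = (-1.4)·(0.2689) + (-0.5)·(0.0759) + (0.9)·(0.9608) + 0.3 = 0.7503

0.7503


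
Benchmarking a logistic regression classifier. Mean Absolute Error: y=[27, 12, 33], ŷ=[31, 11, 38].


Absolute errors: |27-31|=4, |12-11|=1, |33-38|=5
Sum = 10
MAE = 10/3 = 10/3

10/3


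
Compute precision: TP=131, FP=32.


Precision = TP/(TP+FP)
= 131/(131+32)
= 131/163 = 80.37%

80.37%


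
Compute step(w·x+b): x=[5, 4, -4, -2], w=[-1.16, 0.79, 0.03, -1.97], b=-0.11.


z = (5)·(-1.16) + (4)·(0.79) + (-4)·(0.03) + (-2)·(-1.97) - 0.11
  = 1.07
step(z) = 1 (z≥0)

1


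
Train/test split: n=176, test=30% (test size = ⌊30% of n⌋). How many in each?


Test = ⌊176·30/100⌋ = 52
Train = 176 - 52 = 124

Train: 124, Test: 52


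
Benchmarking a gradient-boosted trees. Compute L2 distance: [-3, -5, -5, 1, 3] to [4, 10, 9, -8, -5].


d = √((-3-4)² + (-5-10)² + (-5-9)² + (1+ 8)² + (3+ 5)²)
  = √(49 + 225 + 196 + 81 + 64)
  = √615 = 24.7992

24.7992


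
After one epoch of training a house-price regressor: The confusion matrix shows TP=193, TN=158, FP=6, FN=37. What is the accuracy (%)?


Accuracy = (TP+TN)/(TP+TN+FP+FN)
= (193+158)/(394)
= 351/394 = 89.09%

89.09%


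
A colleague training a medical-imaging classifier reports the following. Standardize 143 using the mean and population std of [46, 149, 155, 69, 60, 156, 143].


μ = 111.1429, σ = 46.3201
z = (143 - 111.1429)/46.3201 = 0.6878

0.6878


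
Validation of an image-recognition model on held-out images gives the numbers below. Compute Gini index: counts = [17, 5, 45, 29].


Probabilities: [17/96, 5/96, 45/96, 29/96] ≈ [0.1771, 0.0521, 0.4688, 0.3021]
Σpᵢ² = (289 + 25 + 2025 + 841)/96² = 3180/9216
Gini = 1 - Σpᵢ² = 1 - 3180/9216 = 0.6549

0.6549


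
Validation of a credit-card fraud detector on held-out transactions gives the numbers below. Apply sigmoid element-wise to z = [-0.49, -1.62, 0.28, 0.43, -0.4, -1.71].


σ(-0.49) = 1/(1+e^0.49) = 0.3799
σ(-1.62) = 1/(1+e^1.62) = 0.1652
σ(0.28) = 1/(1+e^-0.28) = 0.5695
σ(0.43) = 1/(1+e^-0.43) = 0.6059
σ(-0.4) = 1/(1+e^0.4) = 0.4013
σ(-1.71) = 1/(1+e^1.71) = 0.1532
result = [0.3799, 0.1652, 0.5695, 0.6059, 0.4013, 0.1532]

[0.3799, 0.1652, 0.5695, 0.6059, 0.4013, 0.1532]


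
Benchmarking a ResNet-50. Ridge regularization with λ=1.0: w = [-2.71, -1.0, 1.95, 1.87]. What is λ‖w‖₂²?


‖w‖₂² = (-2.71)² + (-1.0)² + (1.95)² + (1.87)²
     = 7.3441 + 1 + 3.8025 + 3.4969
     = 15.6435
λ·‖w‖₂² = 1.0·15.6435 = 15.6435

15.6435


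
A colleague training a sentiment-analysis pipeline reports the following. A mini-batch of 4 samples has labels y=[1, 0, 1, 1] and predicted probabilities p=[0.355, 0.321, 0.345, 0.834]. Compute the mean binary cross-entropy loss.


L[0] = -ln(0.355) = 1.0356
L[1] = -ln(1-0.321) = -ln(0.679) = 0.3871
L[2] = -ln(0.345) = 1.0642
L[3] = -ln(0.834) = 0.1815
mean = (1.0356 + 0.3871 + 1.0642 + 0.1815)/4 = 0.6671

0.6671


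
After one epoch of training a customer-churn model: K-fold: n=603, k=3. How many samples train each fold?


Fold size = 603/3 = 201
Training per fold = 603 - 201 = 402

402


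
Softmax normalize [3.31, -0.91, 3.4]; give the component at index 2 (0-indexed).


Exponentials: e^3.31=27.3851, e^-0.91=0.4025, e^3.4=29.9641
Sum = 57.7517
Softmax = [0.4742, 0.007, 0.5188]
p[2] = 29.9641/57.7517 = 0.5188

0.5188


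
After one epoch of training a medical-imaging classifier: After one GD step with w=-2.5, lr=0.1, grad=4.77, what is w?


w_new = w - α·∇
= -2.5 - 0.1·4.77
= -2.5 - 0.477
= -2.977

-2.977


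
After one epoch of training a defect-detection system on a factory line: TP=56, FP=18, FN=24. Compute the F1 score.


Precision = 56/74 = 0.7568
Recall = 56/80 = 0.7
F1 = 2·P·R/(P+R) = 2·TP/(2·TP+FP+FN) = 112/(112+18+24) = 112/154 = 0.7273

0.7273


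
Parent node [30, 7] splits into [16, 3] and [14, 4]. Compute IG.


Parent = [30, 7], H_parent = 0.6998
H_left = 0.6292 (n=19), H_right = 0.7642 (n=18)
H_children = (19/37)·0.6292 + (18/37)·0.7642 = 0.6949
IG = 0.6998 - 0.6949 = 0.0049

0.0049


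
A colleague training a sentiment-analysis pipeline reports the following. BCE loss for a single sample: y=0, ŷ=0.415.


BCE = -[y·ln(p) + (1-y)·ln(1-p)]
= -0 - 1·ln(1-0.415)
= -ln(0.585) = 0.5361

0.5361


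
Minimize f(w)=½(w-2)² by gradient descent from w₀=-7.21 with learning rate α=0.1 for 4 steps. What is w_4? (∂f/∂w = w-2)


step 1: grad = -7.21-2 = -9.21; w = -7.21 - 0.1·(-9.21) = -6.289
step 2: grad = -6.289-2 = -8.289; w = -6.289 - 0.1·(-8.289) = -5.4601
step 3: grad = -5.4601-2 = -7.4601; w = -5.4601 - 0.1·(-7.4601) = -4.71409
step 4: grad = -4.71409-2 = -6.71409; w = -4.71409 - 0.1·(-6.71409) = -4.042681

-4.042681


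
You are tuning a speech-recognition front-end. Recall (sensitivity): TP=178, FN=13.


Recall = TP/(TP+FN)
= 178/(178+13)
= 178/191 = 93.19%

93.19%


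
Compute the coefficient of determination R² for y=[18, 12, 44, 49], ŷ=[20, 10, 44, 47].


ȳ = 30.75
SS_res = Σ(y-ŷ)² = 12
SS_tot = Σ(y-ȳ)² = 1022.75
R² = 1 - SS_res/SS_tot = 1 - 0.0117 = 0.9883

0.9883


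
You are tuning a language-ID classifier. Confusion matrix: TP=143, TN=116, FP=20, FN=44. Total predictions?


Total = TP + TN + FP + FN
= 143 + 116 + 20 + 44
= 323
(Predicted positive: 163, predicted negative: 160)

323


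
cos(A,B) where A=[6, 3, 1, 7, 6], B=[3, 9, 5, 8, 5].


A·B = 6·3 + 3·9 + 1·5 + 7·8 + 6·5 = 136
‖A‖ = √131 = 11.4455, ‖B‖ = √204 = 14.2829
cos = 136/(√131·√204) = 136/√26724 = 0.8319

0.8319


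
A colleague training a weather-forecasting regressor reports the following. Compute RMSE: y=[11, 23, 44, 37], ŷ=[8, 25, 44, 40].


MSE = 22/4 = 5.5
RMSE = √(22/4) = 2.3452

2.3452


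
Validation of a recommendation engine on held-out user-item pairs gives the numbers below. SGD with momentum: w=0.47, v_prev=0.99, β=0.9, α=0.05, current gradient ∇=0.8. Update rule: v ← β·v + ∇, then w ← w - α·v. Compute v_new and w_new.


v_new = 0.9·0.99 + 0.8 = 0.891 + 0.8 = 1.691
w_new = 0.47 - 0.05·1.691 = 0.47 - 0.08455 = 0.38545

v_new=1.691, w_new=0.38545


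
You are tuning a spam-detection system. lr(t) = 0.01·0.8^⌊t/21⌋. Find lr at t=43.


n_drops = ⌊43/21⌋ = 2
lr = 0.01·0.8^2 = 0.01·0.64 = 0.0064

0.0064


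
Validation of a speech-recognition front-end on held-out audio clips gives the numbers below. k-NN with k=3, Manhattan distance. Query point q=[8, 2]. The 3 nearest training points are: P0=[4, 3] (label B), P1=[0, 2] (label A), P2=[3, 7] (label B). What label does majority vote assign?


d(q,P0) = 5  (label B)
d(q,P1) = 8  (label A)
d(q,P2) = 10  (label B)
Votes: A=1, B=2
Majority → B

B


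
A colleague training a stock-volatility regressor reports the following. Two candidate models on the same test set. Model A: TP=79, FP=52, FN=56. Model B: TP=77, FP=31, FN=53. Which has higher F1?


Model A: P=79/131=0.6031, R=79/135=0.5852, F1=2PR/(P+R)=2TP/(2TP+FP+FN)=158/266=0.594
Model B: P=77/108=0.713, R=77/130=0.5923, F1=2PR/(P+R)=2TP/(2TP+FP+FN)=154/238=0.6471
0.594 < 0.6471 → Model B

Model B


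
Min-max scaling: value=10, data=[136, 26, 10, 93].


min=10, max=136
(10-10)/(136-10) = 0/126 = 0.0

0.0


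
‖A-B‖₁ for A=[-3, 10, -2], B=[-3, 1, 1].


d = |-3+ 3| + |10-1| + |-2-1|
  = 0 + 9 + 3
  = 12

12


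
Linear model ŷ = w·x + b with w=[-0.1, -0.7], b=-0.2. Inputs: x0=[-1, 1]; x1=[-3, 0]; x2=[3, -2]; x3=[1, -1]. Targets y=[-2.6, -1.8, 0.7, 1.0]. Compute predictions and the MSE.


ŷ0 = (-0.1)·(-1) + (-0.7)·(1) - 0.2 = -0.8
ŷ1 = (-0.1)·(-3) + (-0.7)·(0) - 0.2 = 0.1
ŷ2 = (-0.1)·(3) + (-0.7)·(-2) - 0.2 = 0.9
ŷ3 = (-0.1)·(1) + (-0.7)·(-1) - 0.2 = 0.4
errors² = [3.24, 3.61, 0.04, 0.36]
MSE = 7.2500/4 = 1.8125

1.8125


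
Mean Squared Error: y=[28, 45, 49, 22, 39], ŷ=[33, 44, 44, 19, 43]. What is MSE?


Squared errors: (28-33)²=25, (45-44)²=1, (49-44)²=25, (22-19)²=9, (39-43)²=16
Sum = 76
MSE = 76/5 = 76/5

76/5


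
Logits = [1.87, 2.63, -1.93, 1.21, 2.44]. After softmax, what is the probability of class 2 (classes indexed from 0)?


Exponentials: e^1.87=6.4883, e^2.63=13.8738, e^-1.93=0.1451, e^1.21=3.3535, e^2.44=11.473
Sum = 35.3337
Softmax = [0.1836, 0.3926, 0.0041, 0.0949, 0.3247]
p[2] = 0.1451/35.3337 = 0.0041

0.0041


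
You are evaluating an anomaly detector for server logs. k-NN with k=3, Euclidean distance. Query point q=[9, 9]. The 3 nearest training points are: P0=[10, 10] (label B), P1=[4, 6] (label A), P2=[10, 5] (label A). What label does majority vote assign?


d(q,P0) = 1.4142  (label B)
d(q,P1) = 5.831  (label A)
d(q,P2) = 4.1231  (label A)
Votes: A=2, B=1
Majority → A

A


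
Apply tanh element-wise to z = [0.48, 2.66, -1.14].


tanh(0.48) = 0.4462
tanh(2.66) = 0.9903
tanh(-1.14) = -0.8144
result = [0.4462, 0.9903, -0.8144]

[0.4462, 0.9903, -0.8144]


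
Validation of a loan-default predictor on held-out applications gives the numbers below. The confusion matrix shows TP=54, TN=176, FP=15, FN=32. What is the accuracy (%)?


Accuracy = (TP+TN)/(TP+TN+FP+FN)
= (54+176)/(277)
= 230/277 = 83.03%

83.03%


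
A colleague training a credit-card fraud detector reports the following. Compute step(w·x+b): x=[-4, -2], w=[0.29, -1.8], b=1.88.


z = (-4)·(0.29) + (-2)·(-1.8) + 1.88
  = 4.32
step(z) = 1 (z≥0)

1


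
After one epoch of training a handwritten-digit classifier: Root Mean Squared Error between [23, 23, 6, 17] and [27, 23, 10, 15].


MSE = 36/4 = 9
RMSE = √(36/4) = 3.0

3.0


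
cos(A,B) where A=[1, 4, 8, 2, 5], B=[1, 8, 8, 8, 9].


A·B = 1·1 + 4·8 + 8·8 + 2·8 + 5·9 = 158
‖A‖ = √110 = 10.4881, ‖B‖ = √274 = 16.5529
cos = 158/(√110·√274) = 158/√30140 = 0.9101

0.9101


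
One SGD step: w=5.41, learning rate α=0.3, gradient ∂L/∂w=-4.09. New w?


w_new = w - α·∇
= 5.41 - 0.3·-4.09
= 5.41 + 1.227
= 6.637

6.637


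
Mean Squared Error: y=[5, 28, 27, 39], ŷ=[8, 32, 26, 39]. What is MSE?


Squared errors: (5-8)²=9, (28-32)²=16, (27-26)²=1, (39-39)²=0
Sum = 26
MSE = 26/4 = 13/2

13/2


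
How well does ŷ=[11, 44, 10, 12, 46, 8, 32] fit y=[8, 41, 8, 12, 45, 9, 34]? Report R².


ȳ = 22.4286
SS_res = Σ(y-ŷ)² = 28
SS_tot = Σ(y-ȳ)² = 1693.71
R² = 1 - SS_res/SS_tot = 1 - 0.0165 = 0.9835

0.9835


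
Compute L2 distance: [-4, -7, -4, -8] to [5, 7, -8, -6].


d = √((-4-5)² + (-7-7)² + (-4+ 8)² + (-8+ 6)²)
  = √(81 + 196 + 16 + 4)
  = √297 = 17.2337

17.2337


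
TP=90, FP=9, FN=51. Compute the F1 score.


Precision = 90/99 = 0.9091
Recall = 90/141 = 0.6383
F1 = 2·P·R/(P+R) = 2·TP/(2·TP+FP+FN) = 180/(180+9+51) = 180/240 = 0.75

0.75


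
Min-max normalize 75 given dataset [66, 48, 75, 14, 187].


min=14, max=187
(75-14)/(187-14) = 61/173 = 0.3526

0.3526


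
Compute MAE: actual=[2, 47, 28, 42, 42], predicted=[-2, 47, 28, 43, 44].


Absolute errors: |2+ 2|=4, |47-47|=0, |28-28|=0, |42-43|=1, |42-44|=2
Sum = 7
MAE = 7/5 = 7/5

7/5


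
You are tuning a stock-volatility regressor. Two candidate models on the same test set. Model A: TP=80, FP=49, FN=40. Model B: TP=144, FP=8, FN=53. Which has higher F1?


Model A: P=80/129=0.6202, R=80/120=0.6667, F1=2PR/(P+R)=2TP/(2TP+FP+FN)=160/249=0.6426
Model B: P=144/152=0.9474, R=144/197=0.731, F1=2PR/(P+R)=2TP/(2TP+FP+FN)=288/349=0.8252
0.6426 < 0.8252 → Model B

Model B


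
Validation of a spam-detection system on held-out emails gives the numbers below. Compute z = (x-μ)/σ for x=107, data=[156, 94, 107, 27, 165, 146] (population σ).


μ = 115.8333, σ = 47.2349
z = (107 - 115.8333)/47.2349 = -0.187

-0.187


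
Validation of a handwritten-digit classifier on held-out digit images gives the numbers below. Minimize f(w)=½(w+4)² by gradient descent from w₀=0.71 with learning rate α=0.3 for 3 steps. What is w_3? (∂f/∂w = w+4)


step 1: grad = 0.71+4 = 4.71; w = 0.71 - 0.3·(4.71) = -0.703
step 2: grad = -0.703+4 = 3.297; w = -0.703 - 0.3·(3.297) = -1.6921
step 3: grad = -1.6921+4 = 2.3079; w = -1.6921 - 0.3·(2.3079) = -2.38447

-2.38447


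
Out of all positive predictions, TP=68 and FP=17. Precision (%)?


Precision = TP/(TP+FP)
= 68/(68+17)
= 68/85 = 80.0%

80.0%


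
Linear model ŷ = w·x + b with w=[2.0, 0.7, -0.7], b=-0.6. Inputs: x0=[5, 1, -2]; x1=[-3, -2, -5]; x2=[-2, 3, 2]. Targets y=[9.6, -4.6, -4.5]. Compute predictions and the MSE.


ŷ0 = (2.0)·(5) + (0.7)·(1) + (-0.7)·(-2) - 0.6 = 11.5
ŷ1 = (2.0)·(-3) + (0.7)·(-2) + (-0.7)·(-5) - 0.6 = -4.5
ŷ2 = (2.0)·(-2) + (0.7)·(3) + (-0.7)·(2) - 0.6 = -3.9
errors² = [3.61, 0.01, 0.36]
MSE = 3.9800/3 = 1.3267

1.3267


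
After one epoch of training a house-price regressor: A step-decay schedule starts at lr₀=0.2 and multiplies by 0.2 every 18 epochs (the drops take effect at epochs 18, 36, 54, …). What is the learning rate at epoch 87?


n_drops = ⌊87/18⌋ = 4
lr = 0.2·0.2^4 = 0.2·0.0016 = 0.00032

0.00032


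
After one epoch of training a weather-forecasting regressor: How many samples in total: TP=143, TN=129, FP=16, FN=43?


Total = TP + TN + FP + FN
= 143 + 129 + 16 + 43
= 331
(Predicted positive: 159, predicted negative: 172)

331
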